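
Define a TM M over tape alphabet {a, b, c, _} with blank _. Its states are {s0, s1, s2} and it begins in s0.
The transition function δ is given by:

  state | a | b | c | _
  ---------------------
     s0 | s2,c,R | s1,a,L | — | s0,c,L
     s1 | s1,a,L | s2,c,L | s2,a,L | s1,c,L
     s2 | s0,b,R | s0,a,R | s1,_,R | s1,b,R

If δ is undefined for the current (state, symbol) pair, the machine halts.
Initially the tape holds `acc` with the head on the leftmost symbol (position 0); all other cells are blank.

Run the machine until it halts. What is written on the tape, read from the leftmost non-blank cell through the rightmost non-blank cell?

s0 | _[a]cc__   read a → write c, move R, go to s2
s2 | _c[c]c__   read c → write _, move R, go to s1
s1 | _c_[c]__   read c → write a, move L, go to s2
s2 | _c[_]a__   read _ → write b, move R, go to s1
s1 | _cb[a]__   read a → write a, move L, go to s1
s1 | _c[b]a__   read b → write c, move L, go to s2
s2 | _[c]ca__   read c → write _, move R, go to s1
s1 | __[c]a__   read c → write a, move L, go to s2
s2 | _[_]aa__   read _ → write b, move R, go to s1
s1 | _b[a]a__   read a → write a, move L, go to s1
s1 | _[b]aa__   read b → write c, move L, go to s2
s2 | [_]caa__   read _ → write b, move R, go to s1
s1 | b[c]aa__   read c → write a, move L, go to s2
s2 | [b]aaa__   read b → write a, move R, go to s0
s0 | a[a]aa__   read a → write c, move R, go to s2
s2 | ac[a]a__   read a → write b, move R, go to s0
s0 | acb[a]__   read a → write c, move R, go to s2
s2 | acbc[_]_   read _ → write b, move R, go to s1
s1 | acbcb[_]   read _ → write c, move L, go to s1
s1 | acbc[b]c   read b → write c, move L, go to s2
s2 | acb[c]cc   read c → write _, move R, go to s1
s1 | acb_[c]c   read c → write a, move L, go to s2
s2 | acb[_]ac   read _ → write b, move R, go to s1
s1 | acbb[a]c   read a → write a, move L, go to s1
s1 | acb[b]ac   read b → write c, move L, go to s2
s2 | ac[b]cac   read b → write a, move R, go to s0
s0 | aca[c]ac
The non-blank tape span at halt is acacac.

acacac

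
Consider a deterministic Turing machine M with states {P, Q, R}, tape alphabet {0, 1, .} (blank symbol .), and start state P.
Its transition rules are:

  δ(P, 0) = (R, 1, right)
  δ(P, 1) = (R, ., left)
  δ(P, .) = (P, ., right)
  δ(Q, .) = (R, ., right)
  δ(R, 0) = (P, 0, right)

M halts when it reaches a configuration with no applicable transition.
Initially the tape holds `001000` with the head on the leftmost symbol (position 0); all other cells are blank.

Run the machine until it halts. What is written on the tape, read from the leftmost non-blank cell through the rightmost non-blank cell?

P | [0]01000.   read 0 → write 1, move right, go to R
R | 1[0]1000.   read 0 → write 0, move right, go to P
P | 10[1]000.   read 1 → write ., move left, go to R
R | 1[0].000.   read 0 → write 0, move right, go to P
P | 10[.]000.   read . → write ., move right, go to P
P | 10.[0]00.   read 0 → write 1, move right, go to R
R | 10.1[0]0.   read 0 → write 0, move right, go to P
P | 10.10[0].   read 0 → write 1, move right, go to R
R | 10.101[.]
The non-blank tape span at halt is 10.101.

10.101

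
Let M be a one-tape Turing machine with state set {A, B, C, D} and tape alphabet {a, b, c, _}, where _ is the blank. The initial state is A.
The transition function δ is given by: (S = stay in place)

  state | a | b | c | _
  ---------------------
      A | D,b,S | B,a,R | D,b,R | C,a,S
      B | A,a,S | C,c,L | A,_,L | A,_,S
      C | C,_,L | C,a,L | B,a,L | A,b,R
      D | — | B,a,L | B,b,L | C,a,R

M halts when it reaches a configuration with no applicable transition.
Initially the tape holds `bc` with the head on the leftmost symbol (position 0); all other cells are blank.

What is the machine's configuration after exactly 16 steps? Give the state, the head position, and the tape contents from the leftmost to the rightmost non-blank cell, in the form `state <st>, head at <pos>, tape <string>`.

A | ____[b]c   read b → write a, move R, go to B
B | ____a[c]   read c → write _, move L, go to A
A | ____[a]_   read a → write b, move S, go to D
D | ____[b]_   read b → write a, move L, go to B
B | ___[_]a_   read _ → write _, move S, go to A
A | ___[_]a_   read _ → write a, move S, go to C
C | ___[a]a_   read a → write _, move L, go to C
C | __[_]_a_   read _ → write b, move R, go to A
A | __b[_]a_   read _ → write a, move S, go to C
C | __b[a]a_   read a → write _, move L, go to C
C | __[b]_a_   read b → write a, move L, go to C
C | _[_]a_a_   read _ → write b, move R, go to A
A | _b[a]_a_   read a → write b, move S, go to D
D | _b[b]_a_   read b → write a, move L, go to B
B | _[b]a_a_   read b → write c, move L, go to C
C | [_]ca_a_   read _ → write b, move R, go to A
A | b[c]a_a_
After 16 steps: state A, head at -3, tape bca_a.

state A, head at -3, tape bca_a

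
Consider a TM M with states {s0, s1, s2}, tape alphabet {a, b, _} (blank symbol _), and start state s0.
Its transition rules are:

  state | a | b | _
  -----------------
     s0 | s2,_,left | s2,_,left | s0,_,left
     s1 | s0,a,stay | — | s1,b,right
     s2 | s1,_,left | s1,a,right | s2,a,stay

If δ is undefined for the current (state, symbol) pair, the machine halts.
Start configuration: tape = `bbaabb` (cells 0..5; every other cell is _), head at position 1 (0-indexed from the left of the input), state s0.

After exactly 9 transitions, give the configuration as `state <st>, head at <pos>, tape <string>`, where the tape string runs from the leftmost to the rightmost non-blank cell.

state=s0 head=1 tape=b[b]aabb   (s0,b)→(s2,_,left)
state=s2 head=0 tape=[b]_aabb   (s2,b)→(s1,a,right)
state=s1 head=1 tape=a[_]aabb   (s1,_)→(s1,b,right)
state=s1 head=2 tape=ab[a]abb   (s1,a)→(s0,a,stay)
state=s0 head=2 tape=ab[a]abb   (s0,a)→(s2,_,left)
state=s2 head=1 tape=a[b]_abb   (s2,b)→(s1,a,right)
state=s1 head=2 tape=aa[_]abb   (s1,_)→(s1,b,right)
state=s1 head=3 tape=aab[a]bb   (s1,a)→(s0,a,stay)
state=s0 head=3 tape=aab[a]bb   (s0,a)→(s2,_,left)
state=s2 head=2 tape=aa[b]_bb
After 9 steps: state s2, head at 2, tape aab_bb.

state s2, head at 2, tape aab_bb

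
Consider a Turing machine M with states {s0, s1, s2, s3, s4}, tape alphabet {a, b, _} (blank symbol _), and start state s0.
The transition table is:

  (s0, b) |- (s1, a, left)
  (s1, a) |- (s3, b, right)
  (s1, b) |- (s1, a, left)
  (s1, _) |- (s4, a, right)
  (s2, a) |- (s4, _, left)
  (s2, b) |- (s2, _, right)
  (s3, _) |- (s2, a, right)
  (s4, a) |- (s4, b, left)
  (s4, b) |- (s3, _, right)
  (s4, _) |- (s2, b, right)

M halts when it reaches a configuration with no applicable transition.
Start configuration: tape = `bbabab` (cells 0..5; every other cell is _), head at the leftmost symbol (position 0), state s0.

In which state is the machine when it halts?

s2

state=s0 head=0 tape=__[b]babab   (s0,b)→(s1,a,left)
state=s1 head=-1 tape=_[_]ababab   (s1,_)→(s4,a,right)
state=s4 head=0 tape=_a[a]babab   (s4,a)→(s4,b,left)
state=s4 head=-1 tape=_[a]bbabab   (s4,a)→(s4,b,left)
state=s4 head=-2 tape=[_]bbbabab   (s4,_)→(s2,b,right)
state=s2 head=-1 tape=b[b]bbabab   (s2,b)→(s2,_,right)
state=s2 head=0 tape=b_[b]babab   (s2,b)→(s2,_,right)
state=s2 head=1 tape=b__[b]abab   (s2,b)→(s2,_,right)
state=s2 head=2 tape=b___[a]bab   (s2,a)→(s4,_,left)
state=s4 head=1 tape=b__[_]_bab   (s4,_)→(s2,b,right)
state=s2 head=2 tape=b__b[_]bab
No transition is defined for (s2, _); M halts in state s2.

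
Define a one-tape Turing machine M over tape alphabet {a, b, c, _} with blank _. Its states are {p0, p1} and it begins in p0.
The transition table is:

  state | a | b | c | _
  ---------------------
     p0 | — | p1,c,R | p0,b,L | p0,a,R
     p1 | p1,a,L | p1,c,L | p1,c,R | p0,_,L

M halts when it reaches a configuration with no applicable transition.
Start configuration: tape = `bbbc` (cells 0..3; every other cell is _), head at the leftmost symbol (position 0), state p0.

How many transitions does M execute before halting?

29

p0 | _[b]bbc_   read b → write c, move R, go to p1
p1 | _c[b]bc_   read b → write c, move L, go to p1
p1 | _[c]cbc_   read c → write c, move R, go to p1
p1 | _c[c]bc_   read c → write c, move R, go to p1
p1 | _cc[b]c_   read b → write c, move L, go to p1
p1 | _c[c]cc_   read c → write c, move R, go to p1
p1 | _cc[c]c_   read c → write c, move R, go to p1
p1 | _ccc[c]_   read c → write c, move R, go to p1
p1 | _cccc[_]   read _ → write _, move L, go to p0
p0 | _ccc[c]_   read c → write b, move L, go to p0
p0 | _cc[c]b_   read c → write b, move L, go to p0
p0 | _c[c]bb_   read c → write b, move L, go to p0
p0 | _[c]bbb_   read c → write b, move L, go to p0
p0 | [_]bbbb_   read _ → write a, move R, go to p0
p0 | a[b]bbb_   read b → write c, move R, go to p1
p1 | ac[b]bb_   read b → write c, move L, go to p1
p1 | a[c]cbb_   read c → write c, move R, go to p1
p1 | ac[c]bb_   read c → write c, move R, go to p1
p1 | acc[b]b_   read b → write c, move L, go to p1
p1 | ac[c]cb_   read c → write c, move R, go to p1
p1 | acc[c]b_   read c → write c, move R, go to p1
p1 | accc[b]_   read b → write c, move L, go to p1
p1 | acc[c]c_   read c → write c, move R, go to p1
p1 | accc[c]_   read c → write c, move R, go to p1
p1 | acccc[_]   read _ → write _, move L, go to p0
p0 | accc[c]_   read c → write b, move L, go to p0
p0 | acc[c]b_   read c → write b, move L, go to p0
p0 | ac[c]bb_   read c → write b, move L, go to p0
p0 | a[c]bbb_   read c → write b, move L, go to p0
p0 | [a]bbbb_
M halts after 29 transitions.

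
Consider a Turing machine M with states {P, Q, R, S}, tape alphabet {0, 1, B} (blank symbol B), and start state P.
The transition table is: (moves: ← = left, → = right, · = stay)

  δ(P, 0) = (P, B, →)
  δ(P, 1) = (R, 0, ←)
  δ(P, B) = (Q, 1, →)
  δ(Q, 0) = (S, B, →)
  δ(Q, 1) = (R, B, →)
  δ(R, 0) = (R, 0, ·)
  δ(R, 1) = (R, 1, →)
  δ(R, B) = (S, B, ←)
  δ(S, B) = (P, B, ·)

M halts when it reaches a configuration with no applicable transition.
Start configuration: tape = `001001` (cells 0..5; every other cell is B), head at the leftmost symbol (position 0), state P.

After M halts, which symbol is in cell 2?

state=P head=0 tape=[0]01001   (P,0)→(P,B,→)
state=P head=1 tape=B[0]1001   (P,0)→(P,B,→)
state=P head=2 tape=BB[1]001   (P,1)→(R,0,←)
state=R head=1 tape=B[B]0001   (R,B)→(S,B,←)
state=S head=0 tape=[B]B0001   (S,B)→(P,B,·)
state=P head=0 tape=[B]B0001   (P,B)→(Q,1,→)
state=Q head=1 tape=1[B]0001
Cell 2 holds 0 when M halts.

0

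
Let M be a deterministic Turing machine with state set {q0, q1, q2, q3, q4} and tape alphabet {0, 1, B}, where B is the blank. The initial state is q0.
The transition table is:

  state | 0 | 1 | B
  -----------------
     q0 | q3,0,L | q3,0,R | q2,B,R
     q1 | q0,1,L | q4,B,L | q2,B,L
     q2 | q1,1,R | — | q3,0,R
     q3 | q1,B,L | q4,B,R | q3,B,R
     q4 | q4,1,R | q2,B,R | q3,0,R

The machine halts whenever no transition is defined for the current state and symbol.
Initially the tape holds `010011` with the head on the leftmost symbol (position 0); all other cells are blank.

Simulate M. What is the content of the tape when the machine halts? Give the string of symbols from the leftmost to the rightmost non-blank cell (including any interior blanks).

state=q0 head=0 tape=BB[0]10011   (q0,0)→(q3,0,L)
state=q3 head=-1 tape=B[B]010011   (q3,B)→(q3,B,R)
state=q3 head=0 tape=BB[0]10011   (q3,0)→(q1,B,L)
state=q1 head=-1 tape=B[B]B10011   (q1,B)→(q2,B,L)
state=q2 head=-2 tape=[B]BB10011   (q2,B)→(q3,0,R)
state=q3 head=-1 tape=0[B]B10011   (q3,B)→(q3,B,R)
state=q3 head=0 tape=0B[B]10011   (q3,B)→(q3,B,R)
state=q3 head=1 tape=0BB[1]0011   (q3,1)→(q4,B,R)
state=q4 head=2 tape=0BBB[0]011   (q4,0)→(q4,1,R)
state=q4 head=3 tape=0BBB1[0]11   (q4,0)→(q4,1,R)
state=q4 head=4 tape=0BBB11[1]1   (q4,1)→(q2,B,R)
state=q2 head=5 tape=0BBB11B[1]
The non-blank tape span at halt is 0BBB11B1.

0BBB11B1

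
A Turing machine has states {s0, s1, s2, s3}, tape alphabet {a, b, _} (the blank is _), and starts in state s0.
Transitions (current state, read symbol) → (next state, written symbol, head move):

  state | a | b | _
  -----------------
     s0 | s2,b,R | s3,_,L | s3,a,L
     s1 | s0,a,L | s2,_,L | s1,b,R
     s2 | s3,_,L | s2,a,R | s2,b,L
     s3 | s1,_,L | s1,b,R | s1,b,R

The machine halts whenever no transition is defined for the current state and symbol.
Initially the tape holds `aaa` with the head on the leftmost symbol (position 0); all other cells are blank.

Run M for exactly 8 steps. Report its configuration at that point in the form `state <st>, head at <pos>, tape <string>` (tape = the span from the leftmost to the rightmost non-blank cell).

state s1, head at 2, tape bba

state=s0 head=0 tape=[a]aa   (s0,a)→(s2,b,R)
state=s2 head=1 tape=b[a]a   (s2,a)→(s3,_,L)
state=s3 head=0 tape=[b]_a   (s3,b)→(s1,b,R)
state=s1 head=1 tape=b[_]a   (s1,_)→(s1,b,R)
state=s1 head=2 tape=bb[a]   (s1,a)→(s0,a,L)
state=s0 head=1 tape=b[b]a   (s0,b)→(s3,_,L)
state=s3 head=0 tape=[b]_a   (s3,b)→(s1,b,R)
state=s1 head=1 tape=b[_]a   (s1,_)→(s1,b,R)
state=s1 head=2 tape=bb[a]
After 8 steps: state s1, head at 2, tape bba.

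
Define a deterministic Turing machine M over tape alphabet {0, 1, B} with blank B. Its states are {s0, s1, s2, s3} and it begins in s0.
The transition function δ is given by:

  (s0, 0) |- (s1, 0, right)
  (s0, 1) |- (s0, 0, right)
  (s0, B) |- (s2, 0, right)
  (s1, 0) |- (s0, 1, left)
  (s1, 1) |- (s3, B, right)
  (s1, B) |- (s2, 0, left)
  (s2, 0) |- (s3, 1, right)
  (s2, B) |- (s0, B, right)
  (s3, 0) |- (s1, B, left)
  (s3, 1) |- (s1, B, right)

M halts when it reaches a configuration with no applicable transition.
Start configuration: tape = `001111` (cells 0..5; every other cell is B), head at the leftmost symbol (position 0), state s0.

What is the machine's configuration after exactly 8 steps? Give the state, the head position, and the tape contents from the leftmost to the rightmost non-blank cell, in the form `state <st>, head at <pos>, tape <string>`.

state=s0 head=0 tape=[0]01111B   (s0,0)→(s1,0,right)
state=s1 head=1 tape=0[0]1111B   (s1,0)→(s0,1,left)
state=s0 head=0 tape=[0]11111B   (s0,0)→(s1,0,right)
state=s1 head=1 tape=0[1]1111B   (s1,1)→(s3,B,right)
state=s3 head=2 tape=0B[1]111B   (s3,1)→(s1,B,right)
state=s1 head=3 tape=0BB[1]11B   (s1,1)→(s3,B,right)
state=s3 head=4 tape=0BBB[1]1B   (s3,1)→(s1,B,right)
state=s1 head=5 tape=0BBBB[1]B   (s1,1)→(s3,B,right)
state=s3 head=6 tape=0BBBBB[B]
After 8 steps: state s3, head at 6, tape 0.

state s3, head at 6, tape 0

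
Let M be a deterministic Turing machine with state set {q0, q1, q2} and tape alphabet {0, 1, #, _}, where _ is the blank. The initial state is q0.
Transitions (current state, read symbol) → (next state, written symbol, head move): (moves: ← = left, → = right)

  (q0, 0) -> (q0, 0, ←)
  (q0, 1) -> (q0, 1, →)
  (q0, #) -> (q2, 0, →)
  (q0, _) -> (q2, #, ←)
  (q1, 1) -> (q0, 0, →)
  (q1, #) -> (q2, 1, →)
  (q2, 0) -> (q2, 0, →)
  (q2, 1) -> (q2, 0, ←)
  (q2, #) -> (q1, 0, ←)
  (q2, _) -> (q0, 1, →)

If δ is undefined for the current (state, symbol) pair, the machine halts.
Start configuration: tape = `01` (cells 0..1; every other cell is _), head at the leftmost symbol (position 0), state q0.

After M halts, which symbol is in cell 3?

state=q0 head=0 tape=__[0]1__   (q0,0)→(q0,0,←)
state=q0 head=-1 tape=_[_]01__   (q0,_)→(q2,#,←)
state=q2 head=-2 tape=[_]#01__   (q2,_)→(q0,1,→)
state=q0 head=-1 tape=1[#]01__   (q0,#)→(q2,0,→)
state=q2 head=0 tape=10[0]1__   (q2,0)→(q2,0,→)
state=q2 head=1 tape=100[1]__   (q2,1)→(q2,0,←)
state=q2 head=0 tape=10[0]0__   (q2,0)→(q2,0,→)
state=q2 head=1 tape=100[0]__   (q2,0)→(q2,0,→)
state=q2 head=2 tape=1000[_]_   (q2,_)→(q0,1,→)
state=q0 head=3 tape=10001[_]   (q0,_)→(q2,#,←)
state=q2 head=2 tape=1000[1]#   (q2,1)→(q2,0,←)
state=q2 head=1 tape=100[0]0#   (q2,0)→(q2,0,→)
state=q2 head=2 tape=1000[0]#   (q2,0)→(q2,0,→)
state=q2 head=3 tape=10000[#]   (q2,#)→(q1,0,←)
state=q1 head=2 tape=1000[0]0
Cell 3 holds 0 when M halts.

0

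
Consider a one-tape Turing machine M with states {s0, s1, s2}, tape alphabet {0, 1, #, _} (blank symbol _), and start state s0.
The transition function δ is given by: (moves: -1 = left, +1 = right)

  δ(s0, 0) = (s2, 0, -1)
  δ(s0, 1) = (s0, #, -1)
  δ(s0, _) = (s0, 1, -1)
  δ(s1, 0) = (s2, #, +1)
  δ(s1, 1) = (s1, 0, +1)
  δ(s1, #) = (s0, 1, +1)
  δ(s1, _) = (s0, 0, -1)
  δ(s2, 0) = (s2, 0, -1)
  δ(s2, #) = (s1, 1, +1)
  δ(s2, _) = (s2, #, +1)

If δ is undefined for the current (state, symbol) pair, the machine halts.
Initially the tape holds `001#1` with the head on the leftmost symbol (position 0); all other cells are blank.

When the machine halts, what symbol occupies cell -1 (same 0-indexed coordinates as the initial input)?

1

state=s0 head=0 tape=_[0]01#1   (s0,0)→(s2,0,-1)
state=s2 head=-1 tape=[_]001#1   (s2,_)→(s2,#,+1)
state=s2 head=0 tape=#[0]01#1   (s2,0)→(s2,0,-1)
state=s2 head=-1 tape=[#]001#1   (s2,#)→(s1,1,+1)
state=s1 head=0 tape=1[0]01#1   (s1,0)→(s2,#,+1)
state=s2 head=1 tape=1#[0]1#1   (s2,0)→(s2,0,-1)
state=s2 head=0 tape=1[#]01#1   (s2,#)→(s1,1,+1)
state=s1 head=1 tape=11[0]1#1   (s1,0)→(s2,#,+1)
state=s2 head=2 tape=11#[1]#1
Cell -1 holds 1 when M halts.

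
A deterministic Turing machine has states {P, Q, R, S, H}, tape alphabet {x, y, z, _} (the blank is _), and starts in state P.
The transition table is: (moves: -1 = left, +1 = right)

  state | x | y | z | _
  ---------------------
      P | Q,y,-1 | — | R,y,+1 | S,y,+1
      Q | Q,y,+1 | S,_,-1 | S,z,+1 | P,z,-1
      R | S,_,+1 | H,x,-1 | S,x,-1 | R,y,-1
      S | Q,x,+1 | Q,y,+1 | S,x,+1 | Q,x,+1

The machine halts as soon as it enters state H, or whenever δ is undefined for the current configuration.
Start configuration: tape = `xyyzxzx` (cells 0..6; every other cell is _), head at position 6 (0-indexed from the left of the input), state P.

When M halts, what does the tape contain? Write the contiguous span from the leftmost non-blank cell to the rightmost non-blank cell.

P | xyyzxz[x]_   read x → write y, move -1, go to Q
Q | xyyzx[z]y_   read z → write z, move +1, go to S
S | xyyzxz[y]_   read y → write y, move +1, go to Q
Q | xyyzxzy[_]   read _ → write z, move -1, go to P
P | xyyzxz[y]z
The non-blank tape span at halt is xyyzxzyz.

xyyzxzyz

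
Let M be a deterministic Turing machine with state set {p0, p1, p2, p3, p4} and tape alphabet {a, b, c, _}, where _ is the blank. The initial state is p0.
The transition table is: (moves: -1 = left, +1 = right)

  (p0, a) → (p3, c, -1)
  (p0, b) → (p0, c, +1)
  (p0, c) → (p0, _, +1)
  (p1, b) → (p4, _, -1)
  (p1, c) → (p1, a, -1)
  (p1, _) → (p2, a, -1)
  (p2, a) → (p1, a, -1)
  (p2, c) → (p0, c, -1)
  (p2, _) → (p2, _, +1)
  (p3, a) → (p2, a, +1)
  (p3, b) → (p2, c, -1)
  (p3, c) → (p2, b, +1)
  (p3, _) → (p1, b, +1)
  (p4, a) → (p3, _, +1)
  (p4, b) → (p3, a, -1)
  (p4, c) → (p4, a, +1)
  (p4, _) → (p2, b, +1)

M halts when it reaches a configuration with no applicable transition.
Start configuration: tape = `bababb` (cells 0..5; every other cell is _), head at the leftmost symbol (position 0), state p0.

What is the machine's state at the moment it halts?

state=p0 head=0 tape=[b]ababb_   (p0,b)→(p0,c,+1)
state=p0 head=1 tape=c[a]babb_   (p0,a)→(p3,c,-1)
state=p3 head=0 tape=[c]cbabb_   (p3,c)→(p2,b,+1)
state=p2 head=1 tape=b[c]babb_   (p2,c)→(p0,c,-1)
state=p0 head=0 tape=[b]cbabb_   (p0,b)→(p0,c,+1)
state=p0 head=1 tape=c[c]babb_   (p0,c)→(p0,_,+1)
state=p0 head=2 tape=c_[b]abb_   (p0,b)→(p0,c,+1)
state=p0 head=3 tape=c_c[a]bb_   (p0,a)→(p3,c,-1)
state=p3 head=2 tape=c_[c]cbb_   (p3,c)→(p2,b,+1)
state=p2 head=3 tape=c_b[c]bb_   (p2,c)→(p0,c,-1)
state=p0 head=2 tape=c_[b]cbb_   (p0,b)→(p0,c,+1)
state=p0 head=3 tape=c_c[c]bb_   (p0,c)→(p0,_,+1)
state=p0 head=4 tape=c_c_[b]b_   (p0,b)→(p0,c,+1)
state=p0 head=5 tape=c_c_c[b]_   (p0,b)→(p0,c,+1)
state=p0 head=6 tape=c_c_cc[_]
No transition is defined for (p0, _); M halts in state p0.

p0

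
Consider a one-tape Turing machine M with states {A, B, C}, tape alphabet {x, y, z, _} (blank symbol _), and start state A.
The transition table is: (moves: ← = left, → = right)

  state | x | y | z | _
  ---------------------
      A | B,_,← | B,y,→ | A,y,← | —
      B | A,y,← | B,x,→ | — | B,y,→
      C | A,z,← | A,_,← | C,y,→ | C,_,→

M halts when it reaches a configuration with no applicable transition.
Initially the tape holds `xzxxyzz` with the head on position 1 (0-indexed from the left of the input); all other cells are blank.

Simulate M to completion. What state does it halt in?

A | _x[z]xxyzz   read z → write y, move ←, go to A
A | _[x]yxxyzz   read x → write _, move ←, go to B
B | [_]_yxxyzz   read _ → write y, move →, go to B
B | y[_]yxxyzz   read _ → write y, move →, go to B
B | yy[y]xxyzz   read y → write x, move →, go to B
B | yyx[x]xyzz   read x → write y, move ←, go to A
A | yy[x]yxyzz   read x → write _, move ←, go to B
B | y[y]_yxyzz   read y → write x, move →, go to B
B | yx[_]yxyzz   read _ → write y, move →, go to B
B | yxy[y]xyzz   read y → write x, move →, go to B
B | yxyx[x]yzz   read x → write y, move ←, go to A
A | yxy[x]yyzz   read x → write _, move ←, go to B
B | yx[y]_yyzz   read y → write x, move →, go to B
B | yxx[_]yyzz   read _ → write y, move →, go to B
B | yxxy[y]yzz   read y → write x, move →, go to B
B | yxxyx[y]zz   read y → write x, move →, go to B
B | yxxyxx[z]z
No transition is defined for (B, z); M halts in state B.

B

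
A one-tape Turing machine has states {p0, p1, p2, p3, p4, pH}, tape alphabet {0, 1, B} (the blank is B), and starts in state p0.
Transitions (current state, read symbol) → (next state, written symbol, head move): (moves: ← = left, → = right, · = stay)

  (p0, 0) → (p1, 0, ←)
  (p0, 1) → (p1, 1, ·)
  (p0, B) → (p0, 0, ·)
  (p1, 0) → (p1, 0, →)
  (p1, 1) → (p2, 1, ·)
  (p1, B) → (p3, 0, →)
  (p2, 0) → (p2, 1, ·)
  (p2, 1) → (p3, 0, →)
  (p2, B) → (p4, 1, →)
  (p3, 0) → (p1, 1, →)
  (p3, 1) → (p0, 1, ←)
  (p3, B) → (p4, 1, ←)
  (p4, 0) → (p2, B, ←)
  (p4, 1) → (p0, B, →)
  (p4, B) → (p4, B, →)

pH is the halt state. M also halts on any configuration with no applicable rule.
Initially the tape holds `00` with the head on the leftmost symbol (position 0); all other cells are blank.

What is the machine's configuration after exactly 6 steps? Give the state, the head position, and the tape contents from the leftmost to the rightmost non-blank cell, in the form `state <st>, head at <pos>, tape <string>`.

p0 | B[0]0BB   read 0 → write 0, move ←, go to p1
p1 | [B]00BB   read B → write 0, move →, go to p3
p3 | 0[0]0BB   read 0 → write 1, move →, go to p1
p1 | 01[0]BB   read 0 → write 0, move →, go to p1
p1 | 010[B]B   read B → write 0, move →, go to p3
p3 | 0100[B]   read B → write 1, move ←, go to p4
p4 | 010[0]1
After 6 steps: state p4, head at 2, tape 01001.

state p4, head at 2, tape 01001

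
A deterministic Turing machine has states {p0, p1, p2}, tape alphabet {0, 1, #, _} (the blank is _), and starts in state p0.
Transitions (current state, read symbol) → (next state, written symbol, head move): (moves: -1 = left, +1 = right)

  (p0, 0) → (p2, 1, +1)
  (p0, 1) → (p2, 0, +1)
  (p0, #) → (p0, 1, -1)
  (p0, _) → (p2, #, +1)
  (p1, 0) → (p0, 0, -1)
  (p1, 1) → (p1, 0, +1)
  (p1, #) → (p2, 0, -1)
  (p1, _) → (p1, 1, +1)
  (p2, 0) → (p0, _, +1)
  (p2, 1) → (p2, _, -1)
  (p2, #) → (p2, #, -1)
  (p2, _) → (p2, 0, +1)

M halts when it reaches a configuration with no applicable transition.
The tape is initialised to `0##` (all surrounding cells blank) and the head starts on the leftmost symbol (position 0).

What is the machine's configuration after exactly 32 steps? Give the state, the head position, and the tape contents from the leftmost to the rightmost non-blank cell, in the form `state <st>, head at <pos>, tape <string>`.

state=p0 head=0 tape=____[0]##   (p0,0)→(p2,1,+1)
state=p2 head=1 tape=____1[#]#   (p2,#)→(p2,#,-1)
state=p2 head=0 tape=____[1]##   (p2,1)→(p2,_,-1)
state=p2 head=-1 tape=___[_]_##   (p2,_)→(p2,0,+1)
state=p2 head=0 tape=___0[_]##   (p2,_)→(p2,0,+1)
state=p2 head=1 tape=___00[#]#   (p2,#)→(p2,#,-1)
state=p2 head=0 tape=___0[0]##   (p2,0)→(p0,_,+1)
state=p0 head=1 tape=___0_[#]#   (p0,#)→(p0,1,-1)
state=p0 head=0 tape=___0[_]1#   (p0,_)→(p2,#,+1)
state=p2 head=1 tape=___0#[1]#   (p2,1)→(p2,_,-1)
state=p2 head=0 tape=___0[#]_#   (p2,#)→(p2,#,-1)
state=p2 head=-1 tape=___[0]#_#   (p2,0)→(p0,_,+1)
state=p0 head=0 tape=____[#]_#   (p0,#)→(p0,1,-1)
state=p0 head=-1 tape=___[_]1_#   (p0,_)→(p2,#,+1)
state=p2 head=0 tape=___#[1]_#   (p2,1)→(p2,_,-1)
state=p2 head=-1 tape=___[#]__#   (p2,#)→(p2,#,-1)
state=p2 head=-2 tape=__[_]#__#   (p2,_)→(p2,0,+1)
state=p2 head=-1 tape=__0[#]__#   (p2,#)→(p2,#,-1)
state=p2 head=-2 tape=__[0]#__#   (p2,0)→(p0,_,+1)
state=p0 head=-1 tape=___[#]__#   (p0,#)→(p0,1,-1)
state=p0 head=-2 tape=__[_]1__#   (p0,_)→(p2,#,+1)
state=p2 head=-1 tape=__#[1]__#   (p2,1)→(p2,_,-1)
state=p2 head=-2 tape=__[#]___#   (p2,#)→(p2,#,-1)
state=p2 head=-3 tape=_[_]#___#   (p2,_)→(p2,0,+1)
state=p2 head=-2 tape=_0[#]___#   (p2,#)→(p2,#,-1)
state=p2 head=-3 tape=_[0]#___#   (p2,0)→(p0,_,+1)
state=p0 head=-2 tape=__[#]___#   (p0,#)→(p0,1,-1)
state=p0 head=-3 tape=_[_]1___#   (p0,_)→(p2,#,+1)
state=p2 head=-2 tape=_#[1]___#   (p2,1)→(p2,_,-1)
state=p2 head=-3 tape=_[#]____#   (p2,#)→(p2,#,-1)
state=p2 head=-4 tape=[_]#____#   (p2,_)→(p2,0,+1)
state=p2 head=-3 tape=0[#]____#   (p2,#)→(p2,#,-1)
state=p2 head=-4 tape=[0]#____#
After 32 steps: state p2, head at -4, tape 0#____#.

state p2, head at -4, tape 0#____#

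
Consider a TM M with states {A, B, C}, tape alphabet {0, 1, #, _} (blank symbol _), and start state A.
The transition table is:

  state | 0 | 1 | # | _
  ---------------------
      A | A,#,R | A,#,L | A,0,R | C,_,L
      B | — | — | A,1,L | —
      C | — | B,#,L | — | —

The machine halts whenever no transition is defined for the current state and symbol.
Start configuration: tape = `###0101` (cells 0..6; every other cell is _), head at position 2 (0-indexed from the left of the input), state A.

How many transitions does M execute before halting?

state=A head=2 tape=##[#]0101_   (A,#)→(A,0,R)
state=A head=3 tape=##0[0]101_   (A,0)→(A,#,R)
state=A head=4 tape=##0#[1]01_   (A,1)→(A,#,L)
state=A head=3 tape=##0[#]#01_   (A,#)→(A,0,R)
state=A head=4 tape=##00[#]01_   (A,#)→(A,0,R)
state=A head=5 tape=##000[0]1_   (A,0)→(A,#,R)
state=A head=6 tape=##000#[1]_   (A,1)→(A,#,L)
state=A head=5 tape=##000[#]#_   (A,#)→(A,0,R)
state=A head=6 tape=##0000[#]_   (A,#)→(A,0,R)
state=A head=7 tape=##00000[_]   (A,_)→(C,_,L)
state=C head=6 tape=##0000[0]_
M halts after 10 transitions.

10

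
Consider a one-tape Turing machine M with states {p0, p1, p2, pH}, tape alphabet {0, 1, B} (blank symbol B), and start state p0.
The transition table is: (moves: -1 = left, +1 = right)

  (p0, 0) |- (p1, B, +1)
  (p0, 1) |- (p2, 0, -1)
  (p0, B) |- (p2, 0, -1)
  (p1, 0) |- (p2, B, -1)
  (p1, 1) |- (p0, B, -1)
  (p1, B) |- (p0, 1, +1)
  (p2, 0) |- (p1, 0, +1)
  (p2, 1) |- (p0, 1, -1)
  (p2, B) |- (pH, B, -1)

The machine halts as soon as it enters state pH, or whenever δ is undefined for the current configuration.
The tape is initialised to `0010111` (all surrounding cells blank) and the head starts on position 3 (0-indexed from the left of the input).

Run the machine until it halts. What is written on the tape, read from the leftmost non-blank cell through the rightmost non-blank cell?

p0 | BB001[0]111   read 0 → write B, move +1, go to p1
p1 | BB001B[1]11   read 1 → write B, move -1, go to p0
p0 | BB001[B]B11   read B → write 0, move -1, go to p2
p2 | BB00[1]0B11   read 1 → write 1, move -1, go to p0
p0 | BB0[0]10B11   read 0 → write B, move +1, go to p1
p1 | BB0B[1]0B11   read 1 → write B, move -1, go to p0
p0 | BB0[B]B0B11   read B → write 0, move -1, go to p2
p2 | BB[0]0B0B11   read 0 → write 0, move +1, go to p1
p1 | BB0[0]B0B11   read 0 → write B, move -1, go to p2
p2 | BB[0]BB0B11   read 0 → write 0, move +1, go to p1
p1 | BB0[B]B0B11   read B → write 1, move +1, go to p0
p0 | BB01[B]0B11   read B → write 0, move -1, go to p2
p2 | BB0[1]00B11   read 1 → write 1, move -1, go to p0
p0 | BB[0]100B11   read 0 → write B, move +1, go to p1
p1 | BBB[1]00B11   read 1 → write B, move -1, go to p0
p0 | BB[B]B00B11   read B → write 0, move -1, go to p2
p2 | B[B]0B00B11   read B → write B, move -1, go to pH
pH | [B]B0B00B11
The non-blank tape span at halt is 0B00B11.

0B00B11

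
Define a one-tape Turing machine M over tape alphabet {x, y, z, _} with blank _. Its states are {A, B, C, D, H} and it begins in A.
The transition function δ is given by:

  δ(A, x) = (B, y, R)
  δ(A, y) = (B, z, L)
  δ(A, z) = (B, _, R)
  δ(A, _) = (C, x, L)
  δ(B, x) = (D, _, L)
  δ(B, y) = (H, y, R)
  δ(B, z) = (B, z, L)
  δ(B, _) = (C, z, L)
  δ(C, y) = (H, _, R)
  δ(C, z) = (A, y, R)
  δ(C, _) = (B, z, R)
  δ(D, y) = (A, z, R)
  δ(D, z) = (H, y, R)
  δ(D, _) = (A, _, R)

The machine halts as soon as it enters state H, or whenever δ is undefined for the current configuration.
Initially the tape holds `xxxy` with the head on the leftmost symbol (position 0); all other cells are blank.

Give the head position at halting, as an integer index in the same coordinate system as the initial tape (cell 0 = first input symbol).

state=A head=0 tape=[x]xxy_   (A,x)→(B,y,R)
state=B head=1 tape=y[x]xy_   (B,x)→(D,_,L)
state=D head=0 tape=[y]_xy_   (D,y)→(A,z,R)
state=A head=1 tape=z[_]xy_   (A,_)→(C,x,L)
state=C head=0 tape=[z]xxy_   (C,z)→(A,y,R)
state=A head=1 tape=y[x]xy_   (A,x)→(B,y,R)
state=B head=2 tape=yy[x]y_   (B,x)→(D,_,L)
state=D head=1 tape=y[y]_y_   (D,y)→(A,z,R)
state=A head=2 tape=yz[_]y_   (A,_)→(C,x,L)
state=C head=1 tape=y[z]xy_   (C,z)→(A,y,R)
state=A head=2 tape=yy[x]y_   (A,x)→(B,y,R)
state=B head=3 tape=yyy[y]_   (B,y)→(H,y,R)
state=H head=4 tape=yyyy[_]
At halt the head is at cell 4.

4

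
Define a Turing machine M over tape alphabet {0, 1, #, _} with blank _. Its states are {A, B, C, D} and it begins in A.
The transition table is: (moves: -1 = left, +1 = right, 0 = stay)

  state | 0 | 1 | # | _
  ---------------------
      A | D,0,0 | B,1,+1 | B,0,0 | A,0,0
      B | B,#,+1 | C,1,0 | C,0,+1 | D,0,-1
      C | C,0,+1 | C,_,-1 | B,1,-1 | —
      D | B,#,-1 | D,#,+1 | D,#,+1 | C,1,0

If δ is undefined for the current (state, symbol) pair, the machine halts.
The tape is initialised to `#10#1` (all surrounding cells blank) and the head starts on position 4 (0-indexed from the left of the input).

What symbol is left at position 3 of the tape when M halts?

A | #10#[1]_   read 1 → write 1, move +1, go to B
B | #10#1[_]   read _ → write 0, move -1, go to D
D | #10#[1]0   read 1 → write #, move +1, go to D
D | #10##[0]   read 0 → write #, move -1, go to B
B | #10#[#]#   read # → write 0, move +1, go to C
C | #10#0[#]   read # → write 1, move -1, go to B
B | #10#[0]1   read 0 → write #, move +1, go to B
B | #10##[1]   read 1 → write 1, move 0, go to C
C | #10##[1]   read 1 → write _, move -1, go to C
C | #10#[#]_   read # → write 1, move -1, go to B
B | #10[#]1_   read # → write 0, move +1, go to C
C | #100[1]_   read 1 → write _, move -1, go to C
C | #10[0]__   read 0 → write 0, move +1, go to C
C | #100[_]_
Cell 3 holds 0 when M halts.

0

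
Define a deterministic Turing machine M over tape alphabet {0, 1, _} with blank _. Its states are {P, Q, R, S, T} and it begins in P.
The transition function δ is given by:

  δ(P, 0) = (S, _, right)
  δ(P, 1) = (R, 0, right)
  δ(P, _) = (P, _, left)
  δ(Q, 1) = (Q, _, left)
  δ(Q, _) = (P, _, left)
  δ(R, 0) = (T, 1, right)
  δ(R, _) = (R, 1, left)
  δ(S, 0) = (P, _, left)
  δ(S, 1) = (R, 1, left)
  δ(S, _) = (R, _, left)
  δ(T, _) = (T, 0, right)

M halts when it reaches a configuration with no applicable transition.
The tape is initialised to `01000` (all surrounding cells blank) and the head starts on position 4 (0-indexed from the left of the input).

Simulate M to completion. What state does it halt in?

T

state=P head=4 tape=0100[0]_   (P,0)→(S,_,right)
state=S head=5 tape=0100_[_]   (S,_)→(R,_,left)
state=R head=4 tape=0100[_]_   (R,_)→(R,1,left)
state=R head=3 tape=010[0]1_   (R,0)→(T,1,right)
state=T head=4 tape=0101[1]_
No transition is defined for (T, 1); M halts in state T.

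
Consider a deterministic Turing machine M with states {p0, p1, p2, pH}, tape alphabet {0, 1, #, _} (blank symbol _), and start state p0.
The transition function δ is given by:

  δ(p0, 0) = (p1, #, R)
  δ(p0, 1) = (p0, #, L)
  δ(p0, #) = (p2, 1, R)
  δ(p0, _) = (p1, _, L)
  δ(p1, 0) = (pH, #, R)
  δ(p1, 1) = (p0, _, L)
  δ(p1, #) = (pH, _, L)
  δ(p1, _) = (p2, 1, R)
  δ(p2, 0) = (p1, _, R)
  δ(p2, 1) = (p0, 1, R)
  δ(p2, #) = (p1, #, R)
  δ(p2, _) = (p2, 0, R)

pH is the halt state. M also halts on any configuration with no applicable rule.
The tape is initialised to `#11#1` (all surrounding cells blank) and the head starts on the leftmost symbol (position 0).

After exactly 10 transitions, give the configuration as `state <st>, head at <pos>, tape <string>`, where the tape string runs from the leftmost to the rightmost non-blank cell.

state pH, head at 0, tape 10#_##1

state=p0 head=0 tape=__[#]11#1   (p0,#)→(p2,1,R)
state=p2 head=1 tape=__1[1]1#1   (p2,1)→(p0,1,R)
state=p0 head=2 tape=__11[1]#1   (p0,1)→(p0,#,L)
state=p0 head=1 tape=__1[1]##1   (p0,1)→(p0,#,L)
state=p0 head=0 tape=__[1]###1   (p0,1)→(p0,#,L)
state=p0 head=-1 tape=_[_]####1   (p0,_)→(p1,_,L)
state=p1 head=-2 tape=[_]_####1   (p1,_)→(p2,1,R)
state=p2 head=-1 tape=1[_]####1   (p2,_)→(p2,0,R)
state=p2 head=0 tape=10[#]###1   (p2,#)→(p1,#,R)
state=p1 head=1 tape=10#[#]##1   (p1,#)→(pH,_,L)
state=pH head=0 tape=10[#]_##1
After 10 steps: state pH, head at 0, tape 10#_##1.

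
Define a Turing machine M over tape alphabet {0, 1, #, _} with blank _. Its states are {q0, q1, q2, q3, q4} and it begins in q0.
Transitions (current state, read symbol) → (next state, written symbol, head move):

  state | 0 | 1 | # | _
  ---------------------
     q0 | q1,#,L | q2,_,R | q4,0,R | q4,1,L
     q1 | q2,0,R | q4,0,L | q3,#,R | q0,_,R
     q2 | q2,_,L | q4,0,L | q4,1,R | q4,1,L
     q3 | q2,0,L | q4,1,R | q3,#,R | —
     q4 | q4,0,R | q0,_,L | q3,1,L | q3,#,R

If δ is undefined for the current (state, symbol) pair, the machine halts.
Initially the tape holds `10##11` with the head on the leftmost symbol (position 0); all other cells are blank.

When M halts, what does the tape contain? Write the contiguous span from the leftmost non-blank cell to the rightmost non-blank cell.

#1####1#

q0 | _[1]0##11__   read 1 → write _, move R, go to q2
q2 | __[0]##11__   read 0 → write _, move L, go to q2
q2 | _[_]_##11__   read _ → write 1, move L, go to q4
q4 | [_]1_##11__   read _ → write #, move R, go to q3
q3 | #[1]_##11__   read 1 → write 1, move R, go to q4
q4 | #1[_]##11__   read _ → write #, move R, go to q3
q3 | #1#[#]#11__   read # → write #, move R, go to q3
q3 | #1##[#]11__   read # → write #, move R, go to q3
q3 | #1###[1]1__   read 1 → write 1, move R, go to q4
q4 | #1###1[1]__   read 1 → write _, move L, go to q0
q0 | #1###[1]___   read 1 → write _, move R, go to q2
q2 | #1###_[_]__   read _ → write 1, move L, go to q4
q4 | #1###[_]1__   read _ → write #, move R, go to q3
q3 | #1####[1]__   read 1 → write 1, move R, go to q4
q4 | #1####1[_]_   read _ → write #, move R, go to q3
q3 | #1####1#[_]
The non-blank tape span at halt is #1####1#.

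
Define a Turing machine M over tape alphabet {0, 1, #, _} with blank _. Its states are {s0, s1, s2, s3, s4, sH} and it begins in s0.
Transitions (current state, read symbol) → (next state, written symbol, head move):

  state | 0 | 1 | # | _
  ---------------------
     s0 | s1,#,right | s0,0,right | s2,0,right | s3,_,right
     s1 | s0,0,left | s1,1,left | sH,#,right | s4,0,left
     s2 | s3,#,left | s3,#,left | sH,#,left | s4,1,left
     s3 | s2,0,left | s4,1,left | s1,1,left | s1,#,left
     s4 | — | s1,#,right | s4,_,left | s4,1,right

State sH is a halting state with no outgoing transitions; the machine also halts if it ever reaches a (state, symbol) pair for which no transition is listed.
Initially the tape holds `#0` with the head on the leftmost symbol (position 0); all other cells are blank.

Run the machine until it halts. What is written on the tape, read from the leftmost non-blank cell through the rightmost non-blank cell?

state=s0 head=0 tape=_____[#]0   (s0,#)→(s2,0,right)
state=s2 head=1 tape=_____0[0]   (s2,0)→(s3,#,left)
state=s3 head=0 tape=_____[0]#   (s3,0)→(s2,0,left)
state=s2 head=-1 tape=____[_]0#   (s2,_)→(s4,1,left)
state=s4 head=-2 tape=___[_]10#   (s4,_)→(s4,1,right)
state=s4 head=-1 tape=___1[1]0#   (s4,1)→(s1,#,right)
state=s1 head=0 tape=___1#[0]#   (s1,0)→(s0,0,left)
state=s0 head=-1 tape=___1[#]0#   (s0,#)→(s2,0,right)
state=s2 head=0 tape=___10[0]#   (s2,0)→(s3,#,left)
state=s3 head=-1 tape=___1[0]##   (s3,0)→(s2,0,left)
state=s2 head=-2 tape=___[1]0##   (s2,1)→(s3,#,left)
state=s3 head=-3 tape=__[_]#0##   (s3,_)→(s1,#,left)
state=s1 head=-4 tape=_[_]##0##   (s1,_)→(s4,0,left)
state=s4 head=-5 tape=[_]0##0##   (s4,_)→(s4,1,right)
state=s4 head=-4 tape=1[0]##0##
The non-blank tape span at halt is 10##0##.

10##0##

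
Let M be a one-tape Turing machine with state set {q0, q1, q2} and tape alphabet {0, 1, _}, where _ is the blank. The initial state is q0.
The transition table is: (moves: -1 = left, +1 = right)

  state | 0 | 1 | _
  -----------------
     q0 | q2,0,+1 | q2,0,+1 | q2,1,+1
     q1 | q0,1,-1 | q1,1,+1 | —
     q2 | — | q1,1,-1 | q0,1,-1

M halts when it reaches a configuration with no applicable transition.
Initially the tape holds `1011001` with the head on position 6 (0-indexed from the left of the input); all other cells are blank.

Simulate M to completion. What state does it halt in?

q1

state=q0 head=6 tape=_101100[1]__   (q0,1)→(q2,0,+1)
state=q2 head=7 tape=_1011000[_]_   (q2,_)→(q0,1,-1)
state=q0 head=6 tape=_101100[0]1_   (q0,0)→(q2,0,+1)
state=q2 head=7 tape=_1011000[1]_   (q2,1)→(q1,1,-1)
state=q1 head=6 tape=_101100[0]1_   (q1,0)→(q0,1,-1)
state=q0 head=5 tape=_10110[0]11_   (q0,0)→(q2,0,+1)
state=q2 head=6 tape=_101100[1]1_   (q2,1)→(q1,1,-1)
state=q1 head=5 tape=_10110[0]11_   (q1,0)→(q0,1,-1)
state=q0 head=4 tape=_1011[0]111_   (q0,0)→(q2,0,+1)
state=q2 head=5 tape=_10110[1]11_   (q2,1)→(q1,1,-1)
state=q1 head=4 tape=_1011[0]111_   (q1,0)→(q0,1,-1)
state=q0 head=3 tape=_101[1]1111_   (q0,1)→(q2,0,+1)
state=q2 head=4 tape=_1010[1]111_   (q2,1)→(q1,1,-1)
state=q1 head=3 tape=_101[0]1111_   (q1,0)→(q0,1,-1)
state=q0 head=2 tape=_10[1]11111_   (q0,1)→(q2,0,+1)
state=q2 head=3 tape=_100[1]1111_   (q2,1)→(q1,1,-1)
state=q1 head=2 tape=_10[0]11111_   (q1,0)→(q0,1,-1)
state=q0 head=1 tape=_1[0]111111_   (q0,0)→(q2,0,+1)
state=q2 head=2 tape=_10[1]11111_   (q2,1)→(q1,1,-1)
state=q1 head=1 tape=_1[0]111111_   (q1,0)→(q0,1,-1)
state=q0 head=0 tape=_[1]1111111_   (q0,1)→(q2,0,+1)
state=q2 head=1 tape=_0[1]111111_   (q2,1)→(q1,1,-1)
state=q1 head=0 tape=_[0]1111111_   (q1,0)→(q0,1,-1)
state=q0 head=-1 tape=[_]11111111_   (q0,_)→(q2,1,+1)
state=q2 head=0 tape=1[1]1111111_   (q2,1)→(q1,1,-1)
state=q1 head=-1 tape=[1]11111111_   (q1,1)→(q1,1,+1)
state=q1 head=0 tape=1[1]1111111_   (q1,1)→(q1,1,+1)
state=q1 head=1 tape=11[1]111111_   (q1,1)→(q1,1,+1)
state=q1 head=2 tape=111[1]11111_   (q1,1)→(q1,1,+1)
state=q1 head=3 tape=1111[1]1111_   (q1,1)→(q1,1,+1)
state=q1 head=4 tape=11111[1]111_   (q1,1)→(q1,1,+1)
state=q1 head=5 tape=111111[1]11_   (q1,1)→(q1,1,+1)
state=q1 head=6 tape=1111111[1]1_   (q1,1)→(q1,1,+1)
state=q1 head=7 tape=11111111[1]_   (q1,1)→(q1,1,+1)
state=q1 head=8 tape=111111111[_]
No transition is defined for (q1, _); M halts in state q1.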